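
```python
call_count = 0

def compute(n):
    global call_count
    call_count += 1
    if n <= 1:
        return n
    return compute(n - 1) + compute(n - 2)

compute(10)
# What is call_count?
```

Calls(n) = 1 + Calls(n-1) + Calls(n-2); Calls(0)=Calls(1)=1. For n=10 this gives 177.

Answer: 177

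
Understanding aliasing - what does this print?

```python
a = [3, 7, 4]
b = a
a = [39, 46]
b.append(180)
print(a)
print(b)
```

Key concept: rebinding vs mutation: a is rebound to a new list, b still points at the original.
Step by step:
`a = [3, 7, 4]` → a = [3, 7, 4]
`b = a` → b = [3, 7, 4] (same object as a)
`a = [39, 46]` → a = [39, 46]
`b.append(180)` → b = [3, 7, 4, 180]
`print(a)` → prints [39, 46]
`print(b)` → prints [3, 7, 4, 180]

Answer:
[39, 46]
[3, 7, 4, 180]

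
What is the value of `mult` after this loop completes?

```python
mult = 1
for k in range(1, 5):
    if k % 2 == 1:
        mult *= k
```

Product of odd numbers 1 to 4
`mult` takes the values: 1 → 3

Answer: 3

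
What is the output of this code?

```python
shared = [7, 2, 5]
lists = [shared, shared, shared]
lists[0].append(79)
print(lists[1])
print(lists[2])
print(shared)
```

Key concept: list of same reference.
Step by step:
`shared = [7, 2, 5]` → shared = [7, 2, 5]
`lists = [shared, shared, shared]` → lists = [[7, 2, 5], [7, 2, 5], [7, 2, 5]]
`lists[0].append(79)` → shared = [7, 2, 5, 79]; lists = [[7, 2, 5, 79], [7, 2, 5, 79], [7, 2, 5, 79]]
`print(lists[1])` → prints [7, 2, 5, 79]
`print(lists[2])` → prints [7, 2, 5, 79]
`print(shared)` → prints [7, 2, 5, 79]

Answer:
[7, 2, 5, 79]
[7, 2, 5, 79]
[7, 2, 5, 79]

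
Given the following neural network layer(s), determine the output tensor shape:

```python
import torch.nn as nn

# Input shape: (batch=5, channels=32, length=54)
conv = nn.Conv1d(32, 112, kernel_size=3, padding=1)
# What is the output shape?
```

Input: (5, 32, 54) -> Output: (5, 112, 54)

Answer: (5, 112, 54)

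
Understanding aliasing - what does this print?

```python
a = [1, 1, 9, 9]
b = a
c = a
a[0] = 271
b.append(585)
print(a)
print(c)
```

Key concept: multiple aliases.
Step by step:
`a = [1, 1, 9, 9]` → a = [1, 1, 9, 9]
`b = a` → b = [1, 1, 9, 9] (same object as a)
`c = a` → c = [1, 1, 9, 9] (same object as a, b)
`a[0] = 271` → a = [271, 1, 9, 9] (same object as b, c); b = [271, 1, 9, 9] (same object as a, c); c = [271, 1, 9, 9] (same object as a, b)
`b.append(585)` → a = [271, 1, 9, 9, 585] (same object as b, c); b = [271, 1, 9, 9, 585] (same object as a, c); c = [271, 1, 9, 9, 585] (same object as a, b)
`print(a)` → prints [271, 1, 9, 9, 585]
`print(c)` → prints [271, 1, 9, 9, 585]

Answer:
[271, 1, 9, 9, 585]
[271, 1, 9, 9, 585]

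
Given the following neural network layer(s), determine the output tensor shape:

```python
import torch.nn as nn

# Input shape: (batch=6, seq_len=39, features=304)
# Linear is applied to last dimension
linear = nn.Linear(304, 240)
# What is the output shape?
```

Input: (6, 39, 304) -> Output: (6, 39, 240)

Answer: (6, 39, 240)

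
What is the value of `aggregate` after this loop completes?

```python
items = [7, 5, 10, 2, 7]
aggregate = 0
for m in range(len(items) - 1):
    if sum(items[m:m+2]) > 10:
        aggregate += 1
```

Count windows with sum > 10
`aggregate` takes the values: 0 → 1 → 2 → 3

Answer: 3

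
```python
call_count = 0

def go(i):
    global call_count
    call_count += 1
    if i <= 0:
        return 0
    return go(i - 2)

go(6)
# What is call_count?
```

Linear recursion stepping by 2: 4 calls from i=6 down to ≤0.

Answer: 4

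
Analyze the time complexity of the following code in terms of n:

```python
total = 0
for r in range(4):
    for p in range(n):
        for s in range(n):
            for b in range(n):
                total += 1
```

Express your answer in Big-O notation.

Each loop level contributes: 1 × n × n × n. Multiplying the contributions gives O(n^3).

Answer: O(n^3)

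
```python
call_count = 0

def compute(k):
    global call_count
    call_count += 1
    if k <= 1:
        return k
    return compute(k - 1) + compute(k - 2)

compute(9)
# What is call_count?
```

Calls(k) = 1 + Calls(k-1) + Calls(k-2); Calls(0)=Calls(1)=1. For k=9 this gives 109.

Answer: 109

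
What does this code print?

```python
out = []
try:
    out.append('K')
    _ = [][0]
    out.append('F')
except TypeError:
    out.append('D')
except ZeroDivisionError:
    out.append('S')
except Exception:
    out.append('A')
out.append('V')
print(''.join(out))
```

Execution trace: 'K' (try body) → 'A' (except Exception) → 'V' (after the try/except). Output: KAV

Answer: KAV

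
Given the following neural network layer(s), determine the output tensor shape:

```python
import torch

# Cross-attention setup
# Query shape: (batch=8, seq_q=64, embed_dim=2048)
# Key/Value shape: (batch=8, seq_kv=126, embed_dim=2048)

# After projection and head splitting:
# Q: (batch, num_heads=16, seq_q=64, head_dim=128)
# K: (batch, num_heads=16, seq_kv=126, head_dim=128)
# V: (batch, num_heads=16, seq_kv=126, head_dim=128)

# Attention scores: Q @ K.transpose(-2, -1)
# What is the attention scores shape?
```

Input: (8, 64, 2048) -> Output: (8, 16, 64, 126)

Answer: (8, 16, 64, 126)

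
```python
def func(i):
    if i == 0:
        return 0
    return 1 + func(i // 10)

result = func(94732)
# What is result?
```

Count of digits of 94732: 5

Answer: 5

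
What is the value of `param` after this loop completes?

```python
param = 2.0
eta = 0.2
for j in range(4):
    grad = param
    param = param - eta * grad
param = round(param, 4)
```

Gradient descent: w = 2.0 * (1 - 0.2)^4
`param` takes the values: 2.0 → 1.6 → 1.28 → 1.024 → 0.8192

Answer: 0.8192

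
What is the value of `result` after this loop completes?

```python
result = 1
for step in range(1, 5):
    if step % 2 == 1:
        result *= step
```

Product of odd numbers 1 to 4
`result` takes the values: 1 → 3

Answer: 3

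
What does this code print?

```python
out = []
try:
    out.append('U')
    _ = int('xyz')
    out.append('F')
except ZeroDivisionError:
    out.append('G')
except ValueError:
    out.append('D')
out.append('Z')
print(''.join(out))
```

Execution trace: 'U' (try body) → 'D' (except ValueError) → 'Z' (after the try/except). Output: UDZ

Answer: UDZ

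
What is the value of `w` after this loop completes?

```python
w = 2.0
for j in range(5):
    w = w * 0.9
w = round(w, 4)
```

Exponential decay: 2.0 * 0.9^5
`w` takes the values: 2.0 → 1.8 → 1.62 → 1.458 → 1.3122 → 1.18098 → 1.181

Answer: 1.181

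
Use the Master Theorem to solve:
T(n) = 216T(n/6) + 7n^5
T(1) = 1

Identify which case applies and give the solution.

a=216, b=6, f(n)=7n^5. log_6(216) = 3. Since c=5 > 3 and the regularity condition holds (216(n/6)^5 = (216/6^5)n^5 with 216/6^5 < 1), Case 3 applies: T(n) = Θ(f(n)) = O(n^5).

Answer: O(n^5) - Case 3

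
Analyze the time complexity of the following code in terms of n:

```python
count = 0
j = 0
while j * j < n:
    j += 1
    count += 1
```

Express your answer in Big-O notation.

Each loop level contributes: √n. Multiplying the contributions gives O(√n).

Answer: O(√n)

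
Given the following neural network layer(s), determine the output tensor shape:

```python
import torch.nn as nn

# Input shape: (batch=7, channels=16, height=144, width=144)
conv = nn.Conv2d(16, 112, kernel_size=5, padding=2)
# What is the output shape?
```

Input: (7, 16, 144, 144) -> Output: (7, 112, 144, 144)

Answer: (7, 112, 144, 144)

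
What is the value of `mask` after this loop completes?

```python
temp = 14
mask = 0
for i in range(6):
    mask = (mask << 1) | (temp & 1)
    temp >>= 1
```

Reverse lowest 6 bits of 14
`mask` takes the values: 0 → 1 → 3 → 7 → 14 → 28

Answer: 28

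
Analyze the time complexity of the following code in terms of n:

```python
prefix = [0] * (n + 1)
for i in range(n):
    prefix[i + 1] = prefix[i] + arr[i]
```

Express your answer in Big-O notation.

This is Prefix sum computation. Time complexity: O(n).

Answer: O(n)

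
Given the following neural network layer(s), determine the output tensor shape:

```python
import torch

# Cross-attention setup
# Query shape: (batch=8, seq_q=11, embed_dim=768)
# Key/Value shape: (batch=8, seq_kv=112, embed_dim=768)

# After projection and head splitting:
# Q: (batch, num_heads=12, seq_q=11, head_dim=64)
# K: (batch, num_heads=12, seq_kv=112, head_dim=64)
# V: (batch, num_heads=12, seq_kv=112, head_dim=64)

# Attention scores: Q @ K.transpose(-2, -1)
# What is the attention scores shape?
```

Input: (8, 11, 768) -> Output: (8, 12, 11, 112)

Answer: (8, 12, 11, 112)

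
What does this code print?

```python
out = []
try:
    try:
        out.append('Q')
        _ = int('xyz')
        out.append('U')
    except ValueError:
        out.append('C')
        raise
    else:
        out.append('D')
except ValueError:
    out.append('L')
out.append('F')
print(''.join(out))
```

Execution trace: 'Q' (inner try body) → 'C' (inner except ValueError) → 'L' (outer except ValueError) → 'F' (after the try/except). Output: QCLF

Answer: QCLF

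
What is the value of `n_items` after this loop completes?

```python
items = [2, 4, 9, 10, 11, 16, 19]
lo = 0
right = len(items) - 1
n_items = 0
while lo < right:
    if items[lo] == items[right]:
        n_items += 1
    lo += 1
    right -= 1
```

Count matching pairs from ends
`n_items` takes the values: 0

Answer: 0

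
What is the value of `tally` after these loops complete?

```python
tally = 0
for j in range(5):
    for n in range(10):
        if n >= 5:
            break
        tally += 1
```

Inner breaks at 5, outer runs 5 times
`tally` takes the values: 0 → 1 → 2 → 3 → 4 → 5 → 6 → 7 → 8 → 9 → 10 → 11 → 12 → 13 → 14 → 15 → 16 → 17 → 18 → 19 → 20 → 21 → 22 → 23 → 24 → 25

Answer: 25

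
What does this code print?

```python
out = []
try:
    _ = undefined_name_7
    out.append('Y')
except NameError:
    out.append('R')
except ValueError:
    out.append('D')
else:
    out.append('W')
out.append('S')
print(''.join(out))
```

Execution trace: 'R' (except NameError) → 'S' (after the try/except). Output: RS

Answer: RS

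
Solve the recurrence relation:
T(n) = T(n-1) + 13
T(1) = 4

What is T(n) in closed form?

Unrolling: T(n) = T(1) + 13·(n-1) = 4 + 13(n-1) = 13n - 9.

Answer: T(n) = 13n - 9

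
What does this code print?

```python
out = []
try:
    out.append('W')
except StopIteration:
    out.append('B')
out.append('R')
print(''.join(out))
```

Execution trace: 'W' (try body, no exception) → 'R' (after the try/except). Output: WR

Answer: WR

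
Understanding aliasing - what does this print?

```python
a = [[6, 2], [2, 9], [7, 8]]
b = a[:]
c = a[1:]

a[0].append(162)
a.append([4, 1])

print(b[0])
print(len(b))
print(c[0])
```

Key concept: slice with nested mutation.
Step by step:
`a = [[6, 2], [2, 9], [7, 8]]` → a = [[6, 2], [2, 9], [7, 8]]
`b = a[:]` → b = [[6, 2], [2, 9], [7, 8]]
`c = a[1:]` → c = [[2, 9], [7, 8]]
`a[0].append(162)` → a = [[6, 2, 162], [2, 9], [7, 8]]; b = [[6, 2, 162], [2, 9], [7, 8]]
`a.append([4, 1])` → a = [[6, 2, 162], [2, 9], [7, 8], [4, 1]]
`print(b[0])` → prints [6, 2, 162]
`print(len(b))` → prints 3
`print(c[0])` → prints [2, 9]

Answer:
[6, 2, 162]
3
[2, 9]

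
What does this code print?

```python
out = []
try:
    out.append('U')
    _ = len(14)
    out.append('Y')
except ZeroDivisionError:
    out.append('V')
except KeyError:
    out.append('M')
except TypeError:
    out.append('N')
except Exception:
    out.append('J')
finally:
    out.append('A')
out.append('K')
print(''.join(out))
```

Execution trace: 'U' (try body) → 'N' (except TypeError) → 'A' (finally) → 'K' (after the try/except). Output: UNAK

Answer: UNAK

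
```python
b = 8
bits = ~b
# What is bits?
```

Trace:
`b = 8` → b = 8
`bits = ~b` → bits = -9
So bits = -9

Answer: -9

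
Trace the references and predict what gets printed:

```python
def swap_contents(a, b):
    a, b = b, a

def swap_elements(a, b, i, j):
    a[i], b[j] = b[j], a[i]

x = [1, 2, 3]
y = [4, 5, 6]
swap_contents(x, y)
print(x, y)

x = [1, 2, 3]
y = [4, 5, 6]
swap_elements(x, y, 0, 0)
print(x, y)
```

Key concept: parameter rebinding vs mutation.
Step by step:
`x = [1, 2, 3]` → x = [1, 2, 3]
`y = [4, 5, 6]` → y = [4, 5, 6]
`swap_contents(x, y)` → no visible change to tracked variables
`print(x, y)` → prints [1, 2, 3] [4, 5, 6]
`x = [1, 2, 3]` → x = [1, 2, 3]
`y = [4, 5, 6]` → y = [4, 5, 6]
`swap_elements(x, y, 0, 0)` → x = [4, 2, 3]; y = [1, 5, 6]
`print(x, y)` → prints [4, 2, 3] [1, 5, 6]

Answer:
[1, 2, 3] [4, 5, 6]
[4, 2, 3] [1, 5, 6]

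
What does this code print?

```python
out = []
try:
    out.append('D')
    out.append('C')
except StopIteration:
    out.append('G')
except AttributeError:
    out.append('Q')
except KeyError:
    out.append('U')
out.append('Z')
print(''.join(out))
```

Execution trace: 'D' (try body) → 'C' (try body, no exception) → 'Z' (after the try/except). Output: DCZ

Answer: DCZ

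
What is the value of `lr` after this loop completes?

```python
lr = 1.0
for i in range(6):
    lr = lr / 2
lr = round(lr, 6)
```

Halving LR 6 times: 1 / 2^6
`lr` takes the values: 1.0 → 0.5 → 0.25 → 0.125 → 0.0625 → 0.03125 → 0.015625

Answer: 0.015625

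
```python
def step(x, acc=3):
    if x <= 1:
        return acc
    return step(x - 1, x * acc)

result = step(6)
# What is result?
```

Accumulator trace (n, acc): (6, 3) -> (5, 18) -> (4, 90) -> (3, 360) -> (2, 1080) -> (1, 2160) -> return 2160

Answer: 2160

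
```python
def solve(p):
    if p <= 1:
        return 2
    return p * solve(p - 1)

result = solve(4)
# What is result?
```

solve(4) = 4 * 3 * 2 * 2 = 48

Answer: 48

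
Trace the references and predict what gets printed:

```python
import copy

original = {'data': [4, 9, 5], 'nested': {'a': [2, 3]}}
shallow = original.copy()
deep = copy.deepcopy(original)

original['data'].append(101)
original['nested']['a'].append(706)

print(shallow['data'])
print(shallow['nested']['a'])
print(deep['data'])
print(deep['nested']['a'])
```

Key concept: comparing shallow vs deep copy.
Step by step:
`original = {'data': [4, 9, 5], 'nested': {'a': [2, 3]}}` → original = {'data': [4, 9, 5], 'nested': {'a': [2, 3]}}
`shallow = original.copy()` → shallow = {'data': [4, 9, 5], 'nested': {'a': [2, 3]}}
`deep = copy.deepcopy(original)` → deep = {'data': [4, 9, 5], 'nested': {'a': [2, 3]}}
`original['data'].append(101)` → original = {'data': [4, 9, 5, 101], 'nested': {'a': [2, 3]}}; shallow = {'data': [4, 9, 5, 101], 'nested': {'a': [2, 3]}}
`original['nested']['a'].append(706)` → original = {'data': [4, 9, 5, 101], 'nested': {'a': [2, 3, 706]}}; shallow = {'data': [4, 9, 5, 101], 'nested': {'a': [2, 3, 706]}}
`print(shallow['data'])` → prints [4, 9, 5, 101]
`print(shallow['nested']['a'])` → prints [2, 3, 706]
`print(deep['data'])` → prints [4, 9, 5]
`print(deep['nested']['a'])` → prints [2, 3]

Answer:
[4, 9, 5, 101]
[2, 3, 706]
[4, 9, 5]
[2, 3]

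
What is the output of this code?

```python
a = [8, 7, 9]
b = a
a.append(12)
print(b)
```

Key concept: basic list aliasing.
Step by step:
`a = [8, 7, 9]` → a = [8, 7, 9]
`b = a` → b = [8, 7, 9] (same object as a)
`a.append(12)` → a = [8, 7, 9, 12] (same object as b); b = [8, 7, 9, 12] (same object as a)
`print(b)` → prints [8, 7, 9, 12]

Answer: [8, 7, 9, 12]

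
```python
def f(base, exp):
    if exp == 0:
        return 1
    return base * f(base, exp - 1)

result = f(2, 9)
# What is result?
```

f(2, 9) = 2 * 2 * 2 * 2 * 2 * 2 * 2 * 2 * 2 = 512

Answer: 512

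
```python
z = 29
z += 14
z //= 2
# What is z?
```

Trace:
`z = 29` → z = 29
`z += 14` → z = 43
`z //= 2` → z = 21
So z = 21

Answer: 21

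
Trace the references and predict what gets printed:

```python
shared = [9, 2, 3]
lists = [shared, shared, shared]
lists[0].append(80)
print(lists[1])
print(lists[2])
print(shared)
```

Key concept: list of same reference.
Step by step:
`shared = [9, 2, 3]` → shared = [9, 2, 3]
`lists = [shared, shared, shared]` → lists = [[9, 2, 3], [9, 2, 3], [9, 2, 3]]
`lists[0].append(80)` → shared = [9, 2, 3, 80]; lists = [[9, 2, 3, 80], [9, 2, 3, 80], [9, 2, 3, 80]]
`print(lists[1])` → prints [9, 2, 3, 80]
`print(lists[2])` → prints [9, 2, 3, 80]
`print(shared)` → prints [9, 2, 3, 80]

Answer:
[9, 2, 3, 80]
[9, 2, 3, 80]
[9, 2, 3, 80]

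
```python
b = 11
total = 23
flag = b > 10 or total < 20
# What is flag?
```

Trace:
`b = 11` → b = 11
`total = 23` → total = 23
`flag = b > 10 or total < 20` → flag = True
So flag = True

Answer: True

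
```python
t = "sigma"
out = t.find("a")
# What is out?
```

Trace:
`t = "sigma"` → t = 'sigma'
`out = t.find("a")` → out = 4
So out = 4

Answer: 4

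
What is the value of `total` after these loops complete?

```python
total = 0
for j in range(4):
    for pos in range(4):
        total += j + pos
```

Sum of all j+pos for j,pos in 4x4
`total` takes the values: 0 → 1 → 3 → 6 → 7 → 9 → 12 → 16 → 18 → 21 → 25 → 30 → 33 → 37 → 42 → 48

Answer: 48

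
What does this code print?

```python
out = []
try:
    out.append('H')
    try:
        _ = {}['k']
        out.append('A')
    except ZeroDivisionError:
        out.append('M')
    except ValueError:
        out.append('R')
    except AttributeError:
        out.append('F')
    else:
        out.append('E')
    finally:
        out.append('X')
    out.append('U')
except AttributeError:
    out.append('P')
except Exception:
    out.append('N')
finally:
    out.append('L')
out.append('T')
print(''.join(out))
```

Execution trace: 'H' (try body) → 'X' (inner finally) → 'N' (except Exception) → 'L' (finally) → 'T' (after the try/except). Output: HXNLT

Answer: HXNLT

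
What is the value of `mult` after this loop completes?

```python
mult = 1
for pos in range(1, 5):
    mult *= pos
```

4! = 24
`mult` takes the values: 1 → 2 → 6 → 24

Answer: 24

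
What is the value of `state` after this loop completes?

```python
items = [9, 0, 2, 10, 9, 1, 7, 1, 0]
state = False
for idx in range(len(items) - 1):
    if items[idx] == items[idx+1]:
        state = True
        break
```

Check consecutive duplicates in [9, 0, 2, 10, 9, 1, 7, 1, 0]
`state` takes the values: False

Answer: False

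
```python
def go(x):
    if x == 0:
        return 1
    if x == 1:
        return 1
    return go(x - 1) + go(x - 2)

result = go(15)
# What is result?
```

Build up from base cases: go(0)=1, go(1)=1, go(2)=2, go(3)=3, go(4)=5, go(5)=8, go(6)=13, ..., go(15)=987

Answer: 987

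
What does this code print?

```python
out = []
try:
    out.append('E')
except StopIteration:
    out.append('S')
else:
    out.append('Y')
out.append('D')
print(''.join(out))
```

Execution trace: 'E' (try body, no exception) → 'Y' (else) → 'D' (after the try/except). Output: EYD

Answer: EYD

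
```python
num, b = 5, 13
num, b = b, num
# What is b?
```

Trace:
`num, b = 5, 13` → num = 5; b = 13
`num, b = b, num` → num = 13; b = 5
So b = 5

Answer: 5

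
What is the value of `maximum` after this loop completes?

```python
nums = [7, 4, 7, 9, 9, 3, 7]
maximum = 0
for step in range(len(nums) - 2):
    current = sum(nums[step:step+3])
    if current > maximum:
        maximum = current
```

Max sum of 3-element window in [7, 4, 7, 9, 9, 3, 7]
`maximum` takes the values: 0 → 18 → 20 → 25

Answer: 25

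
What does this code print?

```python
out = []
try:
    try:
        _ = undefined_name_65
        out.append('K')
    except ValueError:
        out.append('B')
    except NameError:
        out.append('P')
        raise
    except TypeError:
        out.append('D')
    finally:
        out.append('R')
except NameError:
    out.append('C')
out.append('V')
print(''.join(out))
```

Execution trace: 'P' (inner except NameError) → 'R' (inner finally) → 'C' (outer except NameError) → 'V' (after the try/except). Output: PRCV

Answer: PRCV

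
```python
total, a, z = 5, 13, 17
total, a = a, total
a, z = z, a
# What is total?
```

Trace:
`total, a, z = 5, 13, 17` → total = 5; a = 13; z = 17
`total, a = a, total` → total = 13; a = 5
`a, z = z, a` → a = 17; z = 5
So total = 13

Answer: 13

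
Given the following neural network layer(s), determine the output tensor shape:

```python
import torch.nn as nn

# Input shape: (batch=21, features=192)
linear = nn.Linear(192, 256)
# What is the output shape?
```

Input: (21, 192) -> Output: (21, 256)

Answer: (21, 256)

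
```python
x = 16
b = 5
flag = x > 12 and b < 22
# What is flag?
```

Trace:
`x = 16` → x = 16
`b = 5` → b = 5
`flag = x > 12 and b < 22` → flag = True
So flag = True

Answer: True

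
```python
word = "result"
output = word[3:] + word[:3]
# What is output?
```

Trace:
`word = "result"` → word = 'result'
`output = word[3:] + word[:3]` → output = 'ultres'
So output = 'ultres'

Answer: 'ultres'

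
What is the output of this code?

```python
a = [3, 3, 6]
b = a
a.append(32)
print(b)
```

Key concept: basic list aliasing.
Step by step:
`a = [3, 3, 6]` → a = [3, 3, 6]
`b = a` → b = [3, 3, 6] (same object as a)
`a.append(32)` → a = [3, 3, 6, 32] (same object as b); b = [3, 3, 6, 32] (same object as a)
`print(b)` → prints [3, 3, 6, 32]

Answer: [3, 3, 6, 32]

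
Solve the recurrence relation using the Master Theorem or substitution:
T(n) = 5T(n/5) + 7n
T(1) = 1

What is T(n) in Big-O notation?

By Master Theorem: a=5, b=5, f(n)=7n. Since log_5(5) = 1 and f(n) = Θ(n^1), Case 2 applies. T(n) = O(n log n).

Answer: O(n log n)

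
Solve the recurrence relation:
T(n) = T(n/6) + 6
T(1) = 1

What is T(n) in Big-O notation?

Each step divides n by 6 and adds 6. After log_6(n) steps we reach T(1)=1. So T(n) = 6·log_6(n) + 1 = O(log n).

Answer: O(log n)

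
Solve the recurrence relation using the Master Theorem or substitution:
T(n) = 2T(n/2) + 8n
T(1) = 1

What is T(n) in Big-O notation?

By Master Theorem: a=2, b=2, f(n)=8n. Since log_2(2) = 1 and f(n) = Θ(n^1), Case 2 applies. T(n) = O(n log n).

Answer: O(n log n)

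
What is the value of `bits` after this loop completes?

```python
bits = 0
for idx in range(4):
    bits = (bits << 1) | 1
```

Build 4 consecutive 1-bits: 0b1111
`bits` takes the values: 0 → 1 → 3 → 7 → 15

Answer: 15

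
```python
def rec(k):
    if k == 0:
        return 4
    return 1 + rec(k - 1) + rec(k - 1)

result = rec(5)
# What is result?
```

rec(k) = 1 + 2·rec(k-1), rec(0)=4. Closed form: (4+1)·2^5 - 1 = 159.

Answer: 159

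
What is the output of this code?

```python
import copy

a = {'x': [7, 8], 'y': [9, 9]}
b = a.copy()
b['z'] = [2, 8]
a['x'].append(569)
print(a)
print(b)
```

Key concept: shallow copy of dict with mutable values.
Step by step:
`a = {'x': [7, 8], 'y': [9, 9]}` → a = {'x': [7, 8], 'y': [9, 9]}
`b = a.copy()` → b = {'x': [7, 8], 'y': [9, 9]}
`b['z'] = [2, 8]` → b = {'x': [7, 8], 'y': [9, 9], 'z': [2, 8]}
`a['x'].append(569)` → a = {'x': [7, 8, 569], 'y': [9, 9]}; b = {'x': [7, 8, 569], 'y': [9, 9], 'z': [2, 8]}
`print(a)` → prints {'x': [7, 8, 569], 'y': [9, 9]}
`print(b)` → prints {'x': [7, 8, 569], 'y': [9, 9], 'z': [2, 8]}

Answer:
{'x': [7, 8, 569], 'y': [9, 9]}
{'x': [7, 8, 569], 'y': [9, 9], 'z': [2, 8]}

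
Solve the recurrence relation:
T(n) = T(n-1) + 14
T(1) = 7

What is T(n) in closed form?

Unrolling: T(n) = T(1) + 14·(n-1) = 7 + 14(n-1) = 14n - 7.

Answer: T(n) = 14n - 7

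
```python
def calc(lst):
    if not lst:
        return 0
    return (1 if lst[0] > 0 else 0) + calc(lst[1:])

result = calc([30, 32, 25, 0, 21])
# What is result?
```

Count of positive elements in [30, 32, 25, 0, 21] = 4

Answer: 4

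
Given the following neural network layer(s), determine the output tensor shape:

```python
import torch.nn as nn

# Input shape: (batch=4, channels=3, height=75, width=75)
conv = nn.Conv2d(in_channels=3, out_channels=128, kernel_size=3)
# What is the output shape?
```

Input: (4, 3, 75, 75) -> Output: (4, 128, 73, 73)

Answer: (4, 128, 73, 73)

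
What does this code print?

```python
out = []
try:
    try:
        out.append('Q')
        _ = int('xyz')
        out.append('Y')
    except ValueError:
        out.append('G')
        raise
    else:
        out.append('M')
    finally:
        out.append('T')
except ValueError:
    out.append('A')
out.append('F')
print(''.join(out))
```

Execution trace: 'Q' (inner try body) → 'G' (inner except ValueError) → 'T' (inner finally) → 'A' (outer except ValueError) → 'F' (after the try/except). Output: QGTAF

Answer: QGTAF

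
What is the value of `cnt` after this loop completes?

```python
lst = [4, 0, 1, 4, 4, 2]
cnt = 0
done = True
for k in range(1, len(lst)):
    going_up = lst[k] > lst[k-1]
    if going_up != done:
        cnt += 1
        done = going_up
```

Count direction changes in [4, 0, 1, 4, 4, 2]
`cnt` takes the values: 0 → 1 → 2 → 3

Answer: 3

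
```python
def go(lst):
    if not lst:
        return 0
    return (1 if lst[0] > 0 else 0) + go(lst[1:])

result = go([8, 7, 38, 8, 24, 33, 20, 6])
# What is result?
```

Count of positive elements in [8, 7, 38, 8, 24, 33, 20, 6] = 8

Answer: 8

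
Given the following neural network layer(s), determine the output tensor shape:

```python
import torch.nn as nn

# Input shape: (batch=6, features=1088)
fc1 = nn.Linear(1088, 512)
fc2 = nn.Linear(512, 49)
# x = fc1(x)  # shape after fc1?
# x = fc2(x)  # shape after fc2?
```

Input: (6, 1088) -> after fc1: (6, 512) -> Output: (6, 49)

Answer: (6, 49)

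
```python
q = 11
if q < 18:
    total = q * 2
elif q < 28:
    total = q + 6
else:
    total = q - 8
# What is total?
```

Trace:
`q = 11` → q = 11
`if q < 18: ...` → q < 18 is True → total = 22
So total = 22

Answer: 22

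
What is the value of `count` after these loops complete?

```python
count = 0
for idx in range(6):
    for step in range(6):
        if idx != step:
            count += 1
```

6² - 6 (exclude diagonal)
`count` takes the values: 0 → 1 → 2 → 3 → 4 → 5 → 6 → 7 → 8 → 9 → 10 → 11 → 12 → 13 → 14 → 15 → 16 → 17 → 18 → 19 → 20 → 21 → 22 → 23 → 24 → 25 → 26 → 27 → 28 → 29 → 30

Answer: 30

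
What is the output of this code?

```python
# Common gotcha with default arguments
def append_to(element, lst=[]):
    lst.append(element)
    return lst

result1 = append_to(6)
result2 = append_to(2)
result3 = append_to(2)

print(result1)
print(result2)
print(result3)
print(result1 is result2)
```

Key concept: mutable default argument gotcha.
Step by step:
`result1 = append_to(6)` → result1 = [6]
`result2 = append_to(2)` → result1 = [6, 2] (same object as result2); result2 = [6, 2] (same object as result1)
`result3 = append_to(2)` → result1 = [6, 2, 2] (same object as result2, result3); result2 = [6, 2, 2] (same object as result1, result3); result3 = [6, 2, 2] (same object as result1, result2)
`print(result1)` → prints [6, 2, 2]
`print(result2)` → prints [6, 2, 2]
`print(result3)` → prints [6, 2, 2]
`print(result1 is result2)` → prints True

Answer:
[6, 2, 2]
[6, 2, 2]
[6, 2, 2]
True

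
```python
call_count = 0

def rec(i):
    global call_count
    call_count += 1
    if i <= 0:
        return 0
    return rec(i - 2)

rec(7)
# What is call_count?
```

Linear recursion stepping by 2: 5 calls from i=7 down to ≤0.

Answer: 5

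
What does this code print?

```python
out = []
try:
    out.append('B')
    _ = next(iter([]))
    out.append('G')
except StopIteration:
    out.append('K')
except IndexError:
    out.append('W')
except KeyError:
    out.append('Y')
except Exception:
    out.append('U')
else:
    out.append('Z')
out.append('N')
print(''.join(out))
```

Execution trace: 'B' (try body) → 'K' (except StopIteration) → 'N' (after the try/except). Output: BKN

Answer: BKN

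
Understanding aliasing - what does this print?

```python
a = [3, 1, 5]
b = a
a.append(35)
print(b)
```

Key concept: basic list aliasing.
Step by step:
`a = [3, 1, 5]` → a = [3, 1, 5]
`b = a` → b = [3, 1, 5] (same object as a)
`a.append(35)` → a = [3, 1, 5, 35] (same object as b); b = [3, 1, 5, 35] (same object as a)
`print(b)` → prints [3, 1, 5, 35]

Answer: [3, 1, 5, 35]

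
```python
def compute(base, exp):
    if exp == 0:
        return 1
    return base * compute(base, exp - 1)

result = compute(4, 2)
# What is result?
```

compute(4, 2) = 4 * 4 = 16

Answer: 16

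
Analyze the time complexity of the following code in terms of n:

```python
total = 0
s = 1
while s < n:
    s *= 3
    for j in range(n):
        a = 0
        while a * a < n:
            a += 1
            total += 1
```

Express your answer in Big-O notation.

Each loop level contributes: log n × n × √n. Multiplying the contributions gives O(n√n log n).

Answer: O(n√n log n)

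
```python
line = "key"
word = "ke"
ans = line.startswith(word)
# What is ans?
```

Trace:
`line = "key"` → line = 'key'
`word = "ke"` → word = 'ke'
`ans = line.startswith(word)` → ans = True
So ans = True

Answer: True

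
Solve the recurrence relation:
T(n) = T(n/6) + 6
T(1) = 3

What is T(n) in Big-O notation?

Each step divides n by 6 and adds 6. After log_6(n) steps we reach T(1)=3. So T(n) = 6·log_6(n) + 3 = O(log n).

Answer: O(log n)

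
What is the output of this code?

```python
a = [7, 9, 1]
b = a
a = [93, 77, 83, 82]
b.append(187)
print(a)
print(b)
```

Key concept: rebinding vs mutation: a is rebound to a new list, b still points at the original.
Step by step:
`a = [7, 9, 1]` → a = [7, 9, 1]
`b = a` → b = [7, 9, 1] (same object as a)
`a = [93, 77, 83, 82]` → a = [93, 77, 83, 82]
`b.append(187)` → b = [7, 9, 1, 187]
`print(a)` → prints [93, 77, 83, 82]
`print(b)` → prints [7, 9, 1, 187]

Answer:
[93, 77, 83, 82]
[7, 9, 1, 187]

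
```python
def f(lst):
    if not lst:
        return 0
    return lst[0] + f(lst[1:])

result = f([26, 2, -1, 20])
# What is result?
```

26 + 2 + (-1) + 20 + 0 = 47

Answer: 47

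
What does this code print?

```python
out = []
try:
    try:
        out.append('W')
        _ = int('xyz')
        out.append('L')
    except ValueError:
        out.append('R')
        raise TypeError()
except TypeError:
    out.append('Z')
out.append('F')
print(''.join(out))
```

Execution trace: 'W' (inner try body) → 'R' (inner except ValueError) → 'Z' (outer except TypeError) → 'F' (after the try/except). Output: WRZF

Answer: WRZF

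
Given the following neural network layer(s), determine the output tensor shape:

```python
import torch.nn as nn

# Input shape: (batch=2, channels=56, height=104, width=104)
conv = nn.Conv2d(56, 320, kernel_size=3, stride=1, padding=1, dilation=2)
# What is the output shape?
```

Input: (2, 56, 104, 104) -> Output: (2, 320, 102, 102)

Answer: (2, 320, 102, 102)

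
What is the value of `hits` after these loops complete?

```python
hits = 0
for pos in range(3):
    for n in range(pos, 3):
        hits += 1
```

Upper triangle: 3 + 2 + ... + 1
`hits` takes the values: 0 → 1 → 2 → 3 → 4 → 5 → 6

Answer: 6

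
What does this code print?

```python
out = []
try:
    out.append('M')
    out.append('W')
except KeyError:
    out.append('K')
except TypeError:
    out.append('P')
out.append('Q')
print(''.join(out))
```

Execution trace: 'M' (try body) → 'W' (try body, no exception) → 'Q' (after the try/except). Output: MWQ

Answer: MWQ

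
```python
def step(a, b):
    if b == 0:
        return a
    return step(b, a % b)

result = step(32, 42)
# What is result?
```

step(32, 42) -> step(42, 32) -> step(32, 10) -> step(10, 2) -> step(2, 0) -> 2

Answer: 2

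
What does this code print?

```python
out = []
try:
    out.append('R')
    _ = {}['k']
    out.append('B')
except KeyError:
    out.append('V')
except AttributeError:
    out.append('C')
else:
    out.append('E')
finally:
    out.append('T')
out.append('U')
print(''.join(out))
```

Execution trace: 'R' (try body) → 'V' (except KeyError) → 'T' (finally) → 'U' (after the try/except). Output: RVTU

Answer: RVTU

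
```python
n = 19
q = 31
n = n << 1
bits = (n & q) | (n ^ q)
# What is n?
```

Trace:
`n = 19` → n = 19
`q = 31` → q = 31
`n = n << 1` → n = 38
`bits = (n & q) | (n ^ q)` → bits = 63
So n = 38

Answer: 38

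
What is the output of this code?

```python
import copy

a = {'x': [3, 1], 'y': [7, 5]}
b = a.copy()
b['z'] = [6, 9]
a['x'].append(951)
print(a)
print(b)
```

Key concept: shallow copy of dict with mutable values.
Step by step:
`a = {'x': [3, 1], 'y': [7, 5]}` → a = {'x': [3, 1], 'y': [7, 5]}
`b = a.copy()` → b = {'x': [3, 1], 'y': [7, 5]}
`b['z'] = [6, 9]` → b = {'x': [3, 1], 'y': [7, 5], 'z': [6, 9]}
`a['x'].append(951)` → a = {'x': [3, 1, 951], 'y': [7, 5]}; b = {'x': [3, 1, 951], 'y': [7, 5], 'z': [6, 9]}
`print(a)` → prints {'x': [3, 1, 951], 'y': [7, 5]}
`print(b)` → prints {'x': [3, 1, 951], 'y': [7, 5], 'z': [6, 9]}

Answer:
{'x': [3, 1, 951], 'y': [7, 5]}
{'x': [3, 1, 951], 'y': [7, 5], 'z': [6, 9]}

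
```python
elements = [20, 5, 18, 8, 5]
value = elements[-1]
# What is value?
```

Trace:
`elements = [20, 5, 18, 8, 5]` → elements = [20, 5, 18, 8, 5]
`value = elements[-1]` → value = 5
So value = 5

Answer: 5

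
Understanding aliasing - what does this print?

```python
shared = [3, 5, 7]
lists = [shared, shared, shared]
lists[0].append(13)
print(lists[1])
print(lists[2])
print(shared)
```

Key concept: list of same reference.
Step by step:
`shared = [3, 5, 7]` → shared = [3, 5, 7]
`lists = [shared, shared, shared]` → lists = [[3, 5, 7], [3, 5, 7], [3, 5, 7]]
`lists[0].append(13)` → shared = [3, 5, 7, 13]; lists = [[3, 5, 7, 13], [3, 5, 7, 13], [3, 5, 7, 13]]
`print(lists[1])` → prints [3, 5, 7, 13]
`print(lists[2])` → prints [3, 5, 7, 13]
`print(shared)` → prints [3, 5, 7, 13]

Answer:
[3, 5, 7, 13]
[3, 5, 7, 13]
[3, 5, 7, 13]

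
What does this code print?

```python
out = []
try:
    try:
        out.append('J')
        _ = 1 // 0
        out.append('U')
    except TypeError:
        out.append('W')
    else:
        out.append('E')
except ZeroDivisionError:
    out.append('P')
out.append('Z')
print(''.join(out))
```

Execution trace: 'J' (try body) → 'P' (outer except ZeroDivisionError) → 'Z' (after the try/except). Output: JPZ

Answer: JPZ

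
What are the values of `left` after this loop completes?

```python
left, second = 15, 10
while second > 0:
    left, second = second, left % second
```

GCD of 15 and 10
`left` takes the values: 15 → 10 → 5

Answer: 5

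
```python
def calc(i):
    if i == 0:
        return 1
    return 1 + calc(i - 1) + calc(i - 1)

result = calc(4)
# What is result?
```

calc(i) = 1 + 2·calc(i-1), calc(0)=1. Closed form: (1+1)·2^4 - 1 = 31.

Answer: 31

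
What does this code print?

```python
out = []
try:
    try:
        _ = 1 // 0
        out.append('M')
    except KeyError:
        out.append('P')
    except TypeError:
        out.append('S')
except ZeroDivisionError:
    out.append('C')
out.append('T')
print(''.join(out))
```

Execution trace: 'C' (outer except ZeroDivisionError) → 'T' (after the try/except). Output: CT

Answer: CT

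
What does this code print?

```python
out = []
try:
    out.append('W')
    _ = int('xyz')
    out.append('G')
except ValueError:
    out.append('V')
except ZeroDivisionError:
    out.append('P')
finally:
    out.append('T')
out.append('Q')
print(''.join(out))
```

Execution trace: 'W' (try body) → 'V' (except ValueError) → 'T' (finally) → 'Q' (after the try/except). Output: WVTQ

Answer: WVTQ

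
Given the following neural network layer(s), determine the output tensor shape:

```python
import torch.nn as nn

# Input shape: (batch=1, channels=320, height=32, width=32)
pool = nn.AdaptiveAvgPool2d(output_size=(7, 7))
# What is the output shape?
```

Input: (1, 320, 32, 32) -> Output: (1, 320, 7, 7)

Answer: (1, 320, 7, 7)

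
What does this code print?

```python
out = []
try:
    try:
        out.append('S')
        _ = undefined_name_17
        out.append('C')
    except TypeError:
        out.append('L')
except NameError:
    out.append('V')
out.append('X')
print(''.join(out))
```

Execution trace: 'S' (try body) → 'V' (outer except NameError) → 'X' (after the try/except). Output: SVX

Answer: SVX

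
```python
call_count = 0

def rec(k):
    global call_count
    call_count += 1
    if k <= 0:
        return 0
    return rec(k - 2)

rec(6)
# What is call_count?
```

Linear recursion stepping by 2: 4 calls from k=6 down to ≤0.

Answer: 4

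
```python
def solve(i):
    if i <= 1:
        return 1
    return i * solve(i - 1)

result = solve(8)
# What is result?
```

solve(8) = 8 * 7 * 6 * 5 * 4 * 3 * 2 * 1 = 40320

Answer: 40320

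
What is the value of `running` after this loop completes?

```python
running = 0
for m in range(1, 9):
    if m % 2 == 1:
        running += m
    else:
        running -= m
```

Add odd, subtract even
`running` takes the values: 0 → 1 → -1 → 2 → -2 → 3 → -3 → 4 → -4

Answer: -4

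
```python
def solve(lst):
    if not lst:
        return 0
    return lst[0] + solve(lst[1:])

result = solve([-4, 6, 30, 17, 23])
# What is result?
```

(-4) + 6 + 30 + 17 + 23 + 0 = 72

Answer: 72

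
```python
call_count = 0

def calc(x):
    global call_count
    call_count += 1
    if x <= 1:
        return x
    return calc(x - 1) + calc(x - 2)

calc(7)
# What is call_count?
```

Calls(x) = 1 + Calls(x-1) + Calls(x-2); Calls(0)=Calls(1)=1. For x=7 this gives 41.

Answer: 41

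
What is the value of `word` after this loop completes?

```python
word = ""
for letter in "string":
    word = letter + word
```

Reverse 'string'
`word` takes the values: "" → "s" → "ts" → "rts" → "irts" → "nirts" → "gnirts"

Answer: "gnirts"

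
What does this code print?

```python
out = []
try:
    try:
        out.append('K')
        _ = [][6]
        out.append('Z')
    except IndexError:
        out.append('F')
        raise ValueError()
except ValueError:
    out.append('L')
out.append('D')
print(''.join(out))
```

Execution trace: 'K' (try body) → 'F' (except IndexError) → 'L' (outer except ValueError) → 'D' (after the try/except). Output: KFLD

Answer: KFLD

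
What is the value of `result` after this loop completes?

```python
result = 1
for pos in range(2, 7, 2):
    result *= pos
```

Product of even numbers 2 to 6
`result` takes the values: 1 → 2 → 8 → 48

Answer: 48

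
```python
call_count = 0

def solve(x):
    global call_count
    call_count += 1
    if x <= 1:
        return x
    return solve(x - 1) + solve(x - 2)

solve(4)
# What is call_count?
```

Calls(x) = 1 + Calls(x-1) + Calls(x-2); Calls(0)=Calls(1)=1. For x=4 this gives 9.

Answer: 9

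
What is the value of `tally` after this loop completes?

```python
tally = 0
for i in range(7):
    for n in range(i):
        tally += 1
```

Triangle number: 0+1+2+...+6
`tally` takes the values: 0 → 1 → 2 → 3 → 4 → 5 → 6 → 7 → 8 → 9 → 10 → 11 → 12 → 13 → 14 → 15 → 16 → 17 → 18 → 19 → 20 → 21

Answer: 21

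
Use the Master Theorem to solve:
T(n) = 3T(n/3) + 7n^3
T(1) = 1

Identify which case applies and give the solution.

a=3, b=3, f(n)=7n^3. log_3(3) = 1. Since c=3 > 1 and the regularity condition holds (3(n/3)^3 = (3/3^3)n^3 with 3/3^3 < 1), Case 3 applies: T(n) = Θ(f(n)) = O(n^3).

Answer: O(n^3) - Case 3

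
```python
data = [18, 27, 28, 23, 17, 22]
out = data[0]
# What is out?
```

Trace:
`data = [18, 27, 28, 23, 17, 22]` → data = [18, 27, 28, 23, 17, 22]
`out = data[0]` → out = 18
So out = 18

Answer: 18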